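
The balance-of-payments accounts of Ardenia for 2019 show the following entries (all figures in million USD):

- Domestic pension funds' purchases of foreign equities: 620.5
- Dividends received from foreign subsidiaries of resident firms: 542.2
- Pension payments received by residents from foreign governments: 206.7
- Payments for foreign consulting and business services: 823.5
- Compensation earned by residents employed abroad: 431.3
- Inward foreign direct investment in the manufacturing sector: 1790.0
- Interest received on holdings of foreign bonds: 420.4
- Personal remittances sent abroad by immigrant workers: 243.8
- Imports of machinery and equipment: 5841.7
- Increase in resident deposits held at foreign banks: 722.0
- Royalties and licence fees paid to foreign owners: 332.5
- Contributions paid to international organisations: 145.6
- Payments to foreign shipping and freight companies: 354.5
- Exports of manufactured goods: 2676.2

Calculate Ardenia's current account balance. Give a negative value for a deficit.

Goods: 2676.2 - 5841.7 = -3165.5
Services: -354.5 - 823.5 - 332.5 = -1510.5
Primary income: 420.4 + 431.3 + 542.2 = 1393.9
Secondary income: -145.6 - 243.8 + 206.7 = -182.7
Current account = (-3165.5) + (-1510.5) + 1393.9 + (-182.7) = -3464.8
(Excluded from the current account — financial account: domestic pension funds' purchases of foreign equities 620.5, inward foreign direct investment in the manufacturing sector 1790.0, increase in resident deposits held at foreign banks 722.0.)

-3464.8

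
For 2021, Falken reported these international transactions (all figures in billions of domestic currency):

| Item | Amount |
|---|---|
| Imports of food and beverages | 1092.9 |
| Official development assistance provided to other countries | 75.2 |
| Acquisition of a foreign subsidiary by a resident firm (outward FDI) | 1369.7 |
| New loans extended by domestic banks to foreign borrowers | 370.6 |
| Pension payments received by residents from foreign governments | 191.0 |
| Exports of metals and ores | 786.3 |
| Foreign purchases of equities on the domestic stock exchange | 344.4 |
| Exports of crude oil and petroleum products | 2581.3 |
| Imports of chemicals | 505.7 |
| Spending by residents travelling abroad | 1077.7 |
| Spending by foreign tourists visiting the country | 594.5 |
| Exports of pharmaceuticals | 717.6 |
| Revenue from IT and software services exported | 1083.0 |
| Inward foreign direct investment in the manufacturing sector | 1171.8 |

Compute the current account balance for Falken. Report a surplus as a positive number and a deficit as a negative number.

Goods: -505.7 + 717.6 + 786.3 - 1092.9 + 2581.3 = 2486.6
Services: 1083.0 + 594.5 - 1077.7 = 599.8
Secondary income: -75.2 + 191.0 = 115.8
Current account = 2486.6 + 599.8 + 115.8 = 3202.2
(Excluded from the current account — financial account: acquisition of a foreign subsidiary by a resident firm (outward FDI) 1369.7, new loans extended by domestic banks to foreign borrowers 370.6, foreign purchases of equities on the domestic stock exchange 344.4, inward foreign direct investment in the manufacturing sector 1171.8.)

3202.2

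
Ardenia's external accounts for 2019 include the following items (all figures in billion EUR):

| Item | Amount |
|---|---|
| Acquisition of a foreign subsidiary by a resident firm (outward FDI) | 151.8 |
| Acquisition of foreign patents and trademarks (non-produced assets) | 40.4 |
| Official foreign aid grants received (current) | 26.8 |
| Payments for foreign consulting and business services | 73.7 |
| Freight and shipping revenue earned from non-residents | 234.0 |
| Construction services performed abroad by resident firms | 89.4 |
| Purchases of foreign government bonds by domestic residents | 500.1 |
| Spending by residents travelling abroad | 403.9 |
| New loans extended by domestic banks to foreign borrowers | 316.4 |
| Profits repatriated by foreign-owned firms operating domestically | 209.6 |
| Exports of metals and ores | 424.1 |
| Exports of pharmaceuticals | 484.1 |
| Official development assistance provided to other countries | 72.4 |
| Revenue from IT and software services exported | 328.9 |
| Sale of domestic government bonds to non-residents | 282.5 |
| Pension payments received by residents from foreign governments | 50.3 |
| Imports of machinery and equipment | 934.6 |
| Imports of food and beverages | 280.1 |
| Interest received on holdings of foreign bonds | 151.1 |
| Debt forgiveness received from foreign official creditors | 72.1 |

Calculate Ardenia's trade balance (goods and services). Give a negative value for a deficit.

Goods: -280.1 - 934.6 + 424.1 + 484.1 = -306.5
Services: 234.0 + 89.4 - 73.7 + 328.9 - 403.9 = 174.7
Trade balance = -306.5 + 174.7 = -131.8
(Excluded from the trade balance — financial account: acquisition of a foreign subsidiary by a resident firm (outward FDI) 151.8, purchases of foreign government bonds by domestic residents 500.1, new loans extended by domestic banks to foreign borrowers 316.4, sale of domestic government bonds to non-residents 282.5; capital account: acquisition of foreign patents and trademarks (non-produced assets) 40.4, debt forgiveness received from foreign official creditors 72.1; secondary income: official foreign aid grants received (current) 26.8, official development assistance provided to other countries 72.4, pension payments received by residents from foreign governments 50.3; primary income: profits repatriated by foreign-owned firms operating domestically 209.6, interest received on holdings of foreign bonds 151.1.)

-131.8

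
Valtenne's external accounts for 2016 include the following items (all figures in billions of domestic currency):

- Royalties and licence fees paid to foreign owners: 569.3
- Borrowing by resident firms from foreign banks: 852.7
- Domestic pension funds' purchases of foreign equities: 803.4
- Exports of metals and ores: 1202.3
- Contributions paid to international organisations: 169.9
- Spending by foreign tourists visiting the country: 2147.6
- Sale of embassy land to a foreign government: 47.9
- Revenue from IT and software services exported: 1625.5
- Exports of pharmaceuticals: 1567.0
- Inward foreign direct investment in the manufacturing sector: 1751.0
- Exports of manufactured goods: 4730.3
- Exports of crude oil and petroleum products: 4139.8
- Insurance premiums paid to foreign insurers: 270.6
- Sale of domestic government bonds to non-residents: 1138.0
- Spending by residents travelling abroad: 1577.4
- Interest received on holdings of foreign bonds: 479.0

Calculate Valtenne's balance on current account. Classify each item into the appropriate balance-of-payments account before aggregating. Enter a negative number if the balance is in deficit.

13304.3

Goods: 4730.3 + 4139.8 + 1202.3 + 1567.0 = 11639.4
Services: -270.6 - 569.3 + 2147.6 + 1625.5 - 1577.4 = 1355.8
Primary income: 479.0
Secondary income: -169.9
Current account = 11639.4 + 1355.8 + 479.0 + (-169.9) = 13304.3
(Excluded from the current account — financial account: borrowing by resident firms from foreign banks 852.7, domestic pension funds' purchases of foreign equities 803.4, inward foreign direct investment in the manufacturing sector 1751.0, sale of domestic government bonds to non-residents 1138.0; capital account: sale of embassy land to a foreign government 47.9.)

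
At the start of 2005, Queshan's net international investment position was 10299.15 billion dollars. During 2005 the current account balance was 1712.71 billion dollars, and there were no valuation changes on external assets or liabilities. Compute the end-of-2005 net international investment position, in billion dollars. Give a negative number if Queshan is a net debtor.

With no valuation effects, change in NIIP = current account = 1712.71
End-of-year NIIP = 10299.15 + 1712.71 = 12011.86

12011.86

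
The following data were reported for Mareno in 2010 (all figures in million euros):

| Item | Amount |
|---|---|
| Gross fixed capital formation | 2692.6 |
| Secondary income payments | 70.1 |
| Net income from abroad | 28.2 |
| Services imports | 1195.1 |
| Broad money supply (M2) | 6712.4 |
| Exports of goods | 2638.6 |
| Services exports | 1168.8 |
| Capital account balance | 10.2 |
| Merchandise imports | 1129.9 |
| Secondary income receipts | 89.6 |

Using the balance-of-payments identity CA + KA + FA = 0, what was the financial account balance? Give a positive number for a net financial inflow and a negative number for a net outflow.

Goods balance = 2638.6 - 1129.9 = 1508.7
Services balance = 1168.8 - 1195.1 = -26.3
Trade balance (goods + services) = 1508.7 + (-26.3) = 1482.4
Net primary income = 28.2
Net secondary income = 89.6 - 70.1 = 19.5
Current account = 1482.4 + 28.2 + 19.5 = 1530.1
Financial account = -(1530.1 + 10.2) = -1540.3

-1540.3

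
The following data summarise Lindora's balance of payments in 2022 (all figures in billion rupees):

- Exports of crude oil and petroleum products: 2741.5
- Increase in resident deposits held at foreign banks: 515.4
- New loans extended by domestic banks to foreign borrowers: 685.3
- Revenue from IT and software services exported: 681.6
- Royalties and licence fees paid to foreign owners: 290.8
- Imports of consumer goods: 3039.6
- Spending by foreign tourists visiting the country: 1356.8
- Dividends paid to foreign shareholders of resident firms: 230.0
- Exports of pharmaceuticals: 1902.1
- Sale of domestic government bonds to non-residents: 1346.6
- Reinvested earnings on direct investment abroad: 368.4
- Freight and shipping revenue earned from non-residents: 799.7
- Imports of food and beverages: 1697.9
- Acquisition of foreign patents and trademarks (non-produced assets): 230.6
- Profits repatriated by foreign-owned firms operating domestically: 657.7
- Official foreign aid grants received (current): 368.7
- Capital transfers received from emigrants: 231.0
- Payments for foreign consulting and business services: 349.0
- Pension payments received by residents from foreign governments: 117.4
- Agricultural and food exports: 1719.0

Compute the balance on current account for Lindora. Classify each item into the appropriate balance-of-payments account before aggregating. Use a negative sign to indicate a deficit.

Goods: -1697.9 - 3039.6 + 2741.5 + 1719.0 + 1902.1 = 1625.1
Services: -290.8 - 349.0 + 1356.8 + 681.6 + 799.7 = 2198.3
Primary income: -657.7 + 368.4 - 230.0 = -519.3
Secondary income: 117.4 + 368.7 = 486.1
Current account = 1625.1 + 2198.3 + (-519.3) + 486.1 = 3790.2
(Excluded from the current account — financial account: increase in resident deposits held at foreign banks 515.4, new loans extended by domestic banks to foreign borrowers 685.3, sale of domestic government bonds to non-residents 1346.6; capital account: acquisition of foreign patents and trademarks (non-produced assets) 230.6, capital transfers received from emigrants 231.0.)

3790.2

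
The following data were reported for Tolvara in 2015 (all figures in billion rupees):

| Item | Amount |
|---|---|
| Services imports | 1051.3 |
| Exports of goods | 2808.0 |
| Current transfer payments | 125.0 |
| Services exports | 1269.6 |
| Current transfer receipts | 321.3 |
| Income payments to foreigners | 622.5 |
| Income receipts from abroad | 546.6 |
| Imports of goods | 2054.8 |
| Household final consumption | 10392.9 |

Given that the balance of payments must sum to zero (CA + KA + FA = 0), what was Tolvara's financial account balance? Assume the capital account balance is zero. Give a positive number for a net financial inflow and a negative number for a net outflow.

-1091.9

Goods balance = 2808.0 - 2054.8 = 753.2
Services balance = 1269.6 - 1051.3 = 218.3
Trade balance (goods + services) = 753.2 + 218.3 = 971.5
Net primary income = 546.6 - 622.5 = -75.9
Net secondary income = 321.3 - 125.0 = 196.3
Current account = 971.5 + (-75.9) + 196.3 = 1091.9
Financial account = -(1091.9) = -1091.9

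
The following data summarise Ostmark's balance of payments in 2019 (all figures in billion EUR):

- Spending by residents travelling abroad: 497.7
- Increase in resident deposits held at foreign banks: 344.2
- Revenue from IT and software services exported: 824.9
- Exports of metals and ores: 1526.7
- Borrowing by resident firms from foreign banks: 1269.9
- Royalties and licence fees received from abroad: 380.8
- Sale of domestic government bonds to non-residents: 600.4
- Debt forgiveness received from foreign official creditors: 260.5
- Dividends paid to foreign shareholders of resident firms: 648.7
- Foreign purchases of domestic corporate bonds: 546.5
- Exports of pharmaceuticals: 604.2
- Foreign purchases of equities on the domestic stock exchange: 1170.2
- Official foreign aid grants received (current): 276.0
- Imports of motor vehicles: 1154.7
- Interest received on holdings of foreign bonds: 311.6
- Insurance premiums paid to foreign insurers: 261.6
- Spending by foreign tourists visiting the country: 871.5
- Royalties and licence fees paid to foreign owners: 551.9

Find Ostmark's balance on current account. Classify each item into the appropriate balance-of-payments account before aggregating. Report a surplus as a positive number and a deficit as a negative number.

1681.1

Goods: 1526.7 + 604.2 - 1154.7 = 976.2
Services: -551.9 + 824.9 - 497.7 - 261.6 + 871.5 + 380.8 = 766.0
Primary income: -648.7 + 311.6 = -337.1
Secondary income: 276.0
Current account = 976.2 + 766.0 + (-337.1) + 276.0 = 1681.1
(Excluded from the current account — financial account: increase in resident deposits held at foreign banks 344.2, borrowing by resident firms from foreign banks 1269.9, sale of domestic government bonds to non-residents 600.4, foreign purchases of domestic corporate bonds 546.5, foreign purchases of equities on the domestic stock exchange 1170.2; capital account: debt forgiveness received from foreign official creditors 260.5.)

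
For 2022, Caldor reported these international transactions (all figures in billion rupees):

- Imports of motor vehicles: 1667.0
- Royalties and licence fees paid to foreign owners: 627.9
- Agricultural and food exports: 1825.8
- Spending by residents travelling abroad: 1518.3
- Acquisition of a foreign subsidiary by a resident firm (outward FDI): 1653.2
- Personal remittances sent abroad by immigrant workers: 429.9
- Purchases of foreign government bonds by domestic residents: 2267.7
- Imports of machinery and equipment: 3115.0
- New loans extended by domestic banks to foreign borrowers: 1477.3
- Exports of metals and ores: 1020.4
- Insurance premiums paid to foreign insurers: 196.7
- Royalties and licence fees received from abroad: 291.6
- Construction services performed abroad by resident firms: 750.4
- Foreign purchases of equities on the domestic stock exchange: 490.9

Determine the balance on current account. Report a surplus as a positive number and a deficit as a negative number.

-3666.6

Goods: 1020.4 - 1667.0 - 3115.0 + 1825.8 = -1935.8
Services: -627.9 + 750.4 - 1518.3 + 291.6 - 196.7 = -1300.9
Secondary income: -429.9
Current account = (-1935.8) + (-1300.9) + (-429.9) = -3666.6
(Excluded from the current account — financial account: acquisition of a foreign subsidiary by a resident firm (outward FDI) 1653.2, purchases of foreign government bonds by domestic residents 2267.7, new loans extended by domestic banks to foreign borrowers 1477.3, foreign purchases of equities on the domestic stock exchange 490.9.)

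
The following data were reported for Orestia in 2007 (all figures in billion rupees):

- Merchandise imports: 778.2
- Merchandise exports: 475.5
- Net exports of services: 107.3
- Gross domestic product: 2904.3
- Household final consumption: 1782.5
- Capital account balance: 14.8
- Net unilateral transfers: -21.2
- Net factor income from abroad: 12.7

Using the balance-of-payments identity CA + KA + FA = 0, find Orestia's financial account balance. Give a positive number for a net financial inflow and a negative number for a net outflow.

Goods balance = 475.5 - 778.2 = -302.7
Services balance = 107.3
Trade balance (goods + services) = -302.7 + 107.3 = -195.4
Net primary income = 12.7
Net secondary income = -21.2
Current account = -195.4 + 12.7 + (-21.2) = -203.9
Financial account = -(-203.9 + 14.8) = 189.1

189.1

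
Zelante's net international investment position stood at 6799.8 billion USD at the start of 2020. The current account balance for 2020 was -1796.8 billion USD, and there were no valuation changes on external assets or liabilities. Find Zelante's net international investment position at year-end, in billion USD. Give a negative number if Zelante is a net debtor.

With no valuation effects, change in NIIP = current account = -1796.8
End-of-year NIIP = 6799.8 + (-1796.8) = 5003.0

5003.0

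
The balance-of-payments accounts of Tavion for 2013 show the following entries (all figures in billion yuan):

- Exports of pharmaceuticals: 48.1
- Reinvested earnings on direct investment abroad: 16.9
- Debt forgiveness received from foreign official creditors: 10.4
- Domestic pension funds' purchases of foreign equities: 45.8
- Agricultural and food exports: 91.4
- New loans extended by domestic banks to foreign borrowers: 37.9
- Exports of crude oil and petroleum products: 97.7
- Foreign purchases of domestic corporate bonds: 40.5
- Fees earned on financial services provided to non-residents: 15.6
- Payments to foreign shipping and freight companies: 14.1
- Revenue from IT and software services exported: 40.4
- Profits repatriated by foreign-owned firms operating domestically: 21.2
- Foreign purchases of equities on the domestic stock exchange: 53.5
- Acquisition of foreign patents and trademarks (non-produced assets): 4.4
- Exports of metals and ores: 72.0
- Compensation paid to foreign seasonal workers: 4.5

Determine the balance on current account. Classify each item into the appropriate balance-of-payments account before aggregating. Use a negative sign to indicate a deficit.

Goods: 48.1 + 97.7 + 91.4 + 72.0 = 309.2
Services: 40.4 + 15.6 - 14.1 = 41.9
Primary income: -4.5 - 21.2 + 16.9 = -8.8
Current account = 309.2 + 41.9 + (-8.8) = 342.3
(Excluded from the current account — capital account: debt forgiveness received from foreign official creditors 10.4, acquisition of foreign patents and trademarks (non-produced assets) 4.4; financial account: domestic pension funds' purchases of foreign equities 45.8, new loans extended by domestic banks to foreign borrowers 37.9, foreign purchases of domestic corporate bonds 40.5, foreign purchases of equities on the domestic stock exchange 53.5.)

342.3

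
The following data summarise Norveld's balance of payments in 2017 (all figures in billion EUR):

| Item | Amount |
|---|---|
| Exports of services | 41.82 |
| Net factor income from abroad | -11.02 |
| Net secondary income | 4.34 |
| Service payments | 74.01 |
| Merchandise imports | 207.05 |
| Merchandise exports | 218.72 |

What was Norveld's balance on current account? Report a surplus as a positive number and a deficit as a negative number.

-27.20

Goods balance = 218.72 - 207.05 = 11.67
Services balance = 41.82 - 74.01 = -32.19
Trade balance (goods + services) = 11.67 + (-32.19) = -20.52
Net primary income = -11.02
Net secondary income = 4.34
Current account = -20.52 + (-11.02) + 4.34 = -27.20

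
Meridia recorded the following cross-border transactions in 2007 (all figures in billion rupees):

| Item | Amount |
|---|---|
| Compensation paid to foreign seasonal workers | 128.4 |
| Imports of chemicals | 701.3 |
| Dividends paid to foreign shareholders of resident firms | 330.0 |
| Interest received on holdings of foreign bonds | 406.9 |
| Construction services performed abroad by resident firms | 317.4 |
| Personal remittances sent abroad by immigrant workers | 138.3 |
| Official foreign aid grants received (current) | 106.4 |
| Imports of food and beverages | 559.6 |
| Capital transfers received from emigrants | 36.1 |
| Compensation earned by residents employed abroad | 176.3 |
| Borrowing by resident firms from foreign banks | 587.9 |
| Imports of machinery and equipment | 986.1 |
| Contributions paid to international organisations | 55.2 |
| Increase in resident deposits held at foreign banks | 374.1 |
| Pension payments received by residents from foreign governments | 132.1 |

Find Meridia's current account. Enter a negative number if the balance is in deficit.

-1759.8

Goods: -559.6 - 986.1 - 701.3 = -2247.0
Services: 317.4
Primary income: 406.9 + 176.3 - 128.4 - 330.0 = 124.8
Secondary income: 132.1 - 138.3 + 106.4 - 55.2 = 45.0
Current account = (-2247.0) + 317.4 + 124.8 + 45.0 = -1759.8
(Excluded from the current account — capital account: capital transfers received from emigrants 36.1; financial account: borrowing by resident firms from foreign banks 587.9, increase in resident deposits held at foreign banks 374.1.)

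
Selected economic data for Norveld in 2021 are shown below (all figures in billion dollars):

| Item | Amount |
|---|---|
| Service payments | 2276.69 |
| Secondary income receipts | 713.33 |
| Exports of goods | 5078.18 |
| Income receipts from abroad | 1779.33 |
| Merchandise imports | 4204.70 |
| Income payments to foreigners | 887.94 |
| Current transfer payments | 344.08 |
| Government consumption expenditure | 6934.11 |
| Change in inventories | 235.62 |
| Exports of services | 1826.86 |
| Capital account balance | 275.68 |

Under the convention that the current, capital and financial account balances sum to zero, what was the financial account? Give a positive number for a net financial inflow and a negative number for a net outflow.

Goods balance = 5078.18 - 4204.70 = 873.48
Services balance = 1826.86 - 2276.69 = -449.83
Trade balance (goods + services) = 873.48 + (-449.83) = 423.65
Net primary income = 1779.33 - 887.94 = 891.39
Net secondary income = 713.33 - 344.08 = 369.25
Current account = 423.65 + 891.39 + 369.25 = 1684.29
Financial account = -(1684.29 + 275.68) = -1959.97

-1959.97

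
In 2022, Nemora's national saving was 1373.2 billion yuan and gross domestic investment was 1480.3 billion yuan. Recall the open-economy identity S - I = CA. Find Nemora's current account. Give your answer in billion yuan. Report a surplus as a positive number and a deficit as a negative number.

-107.1

CA = S - I = 1373.2 - 1480.3 = -107.1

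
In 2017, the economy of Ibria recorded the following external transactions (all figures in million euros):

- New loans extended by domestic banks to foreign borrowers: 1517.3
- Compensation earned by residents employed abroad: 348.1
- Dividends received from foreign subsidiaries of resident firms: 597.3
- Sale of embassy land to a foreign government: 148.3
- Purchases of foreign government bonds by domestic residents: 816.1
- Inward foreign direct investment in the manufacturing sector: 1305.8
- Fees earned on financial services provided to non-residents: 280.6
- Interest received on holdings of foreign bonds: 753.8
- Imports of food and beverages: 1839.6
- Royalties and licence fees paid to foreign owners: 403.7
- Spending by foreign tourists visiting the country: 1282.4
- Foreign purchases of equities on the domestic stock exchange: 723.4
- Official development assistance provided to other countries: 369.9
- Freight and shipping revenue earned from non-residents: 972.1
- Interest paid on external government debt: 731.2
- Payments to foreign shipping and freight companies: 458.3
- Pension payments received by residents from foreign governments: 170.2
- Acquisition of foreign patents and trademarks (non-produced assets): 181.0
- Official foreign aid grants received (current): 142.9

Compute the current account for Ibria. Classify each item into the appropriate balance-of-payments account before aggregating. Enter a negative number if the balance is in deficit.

Goods: -1839.6
Services: 280.6 - 458.3 - 403.7 + 1282.4 + 972.1 = 1673.1
Primary income: 753.8 + 597.3 + 348.1 - 731.2 = 968.0
Secondary income: 170.2 - 369.9 + 142.9 = -56.8
Current account = (-1839.6) + 1673.1 + 968.0 + (-56.8) = 744.7
(Excluded from the current account — financial account: new loans extended by domestic banks to foreign borrowers 1517.3, purchases of foreign government bonds by domestic residents 816.1, inward foreign direct investment in the manufacturing sector 1305.8, foreign purchases of equities on the domestic stock exchange 723.4; capital account: sale of embassy land to a foreign government 148.3, acquisition of foreign patents and trademarks (non-produced assets) 181.0.)

744.7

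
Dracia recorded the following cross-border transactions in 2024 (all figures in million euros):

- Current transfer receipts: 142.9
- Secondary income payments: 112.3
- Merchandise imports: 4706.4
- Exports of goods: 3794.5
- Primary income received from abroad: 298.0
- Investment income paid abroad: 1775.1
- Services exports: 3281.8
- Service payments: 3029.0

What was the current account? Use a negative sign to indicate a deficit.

Goods balance = 3794.5 - 4706.4 = -911.9
Services balance = 3281.8 - 3029.0 = 252.8
Trade balance (goods + services) = -911.9 + 252.8 = -659.1
Net primary income = 298.0 - 1775.1 = -1477.1
Net secondary income = 142.9 - 112.3 = 30.6
Current account = -659.1 + (-1477.1) + 30.6 = -2105.6

-2105.6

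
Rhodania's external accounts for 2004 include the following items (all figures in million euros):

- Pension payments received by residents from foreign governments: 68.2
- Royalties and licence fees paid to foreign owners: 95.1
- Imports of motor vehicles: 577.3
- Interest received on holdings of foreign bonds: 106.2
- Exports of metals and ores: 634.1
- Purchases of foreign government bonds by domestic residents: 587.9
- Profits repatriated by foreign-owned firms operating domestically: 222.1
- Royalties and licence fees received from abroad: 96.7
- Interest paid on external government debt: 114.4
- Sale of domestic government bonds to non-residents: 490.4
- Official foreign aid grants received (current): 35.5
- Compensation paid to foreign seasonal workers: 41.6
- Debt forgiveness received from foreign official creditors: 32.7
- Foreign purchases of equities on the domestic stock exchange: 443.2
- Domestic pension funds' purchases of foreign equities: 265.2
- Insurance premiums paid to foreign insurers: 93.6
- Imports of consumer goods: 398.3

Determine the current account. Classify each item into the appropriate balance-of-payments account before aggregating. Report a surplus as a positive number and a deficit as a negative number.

Goods: -577.3 + 634.1 - 398.3 = -341.5
Services: -93.6 - 95.1 + 96.7 = -92.0
Primary income: -114.4 - 41.6 - 222.1 + 106.2 = -271.9
Secondary income: 35.5 + 68.2 = 103.7
Current account = (-341.5) + (-92.0) + (-271.9) + 103.7 = -601.7
(Excluded from the current account — financial account: purchases of foreign government bonds by domestic residents 587.9, sale of domestic government bonds to non-residents 490.4, foreign purchases of equities on the domestic stock exchange 443.2, domestic pension funds' purchases of foreign equities 265.2; capital account: debt forgiveness received from foreign official creditors 32.7.)

-601.7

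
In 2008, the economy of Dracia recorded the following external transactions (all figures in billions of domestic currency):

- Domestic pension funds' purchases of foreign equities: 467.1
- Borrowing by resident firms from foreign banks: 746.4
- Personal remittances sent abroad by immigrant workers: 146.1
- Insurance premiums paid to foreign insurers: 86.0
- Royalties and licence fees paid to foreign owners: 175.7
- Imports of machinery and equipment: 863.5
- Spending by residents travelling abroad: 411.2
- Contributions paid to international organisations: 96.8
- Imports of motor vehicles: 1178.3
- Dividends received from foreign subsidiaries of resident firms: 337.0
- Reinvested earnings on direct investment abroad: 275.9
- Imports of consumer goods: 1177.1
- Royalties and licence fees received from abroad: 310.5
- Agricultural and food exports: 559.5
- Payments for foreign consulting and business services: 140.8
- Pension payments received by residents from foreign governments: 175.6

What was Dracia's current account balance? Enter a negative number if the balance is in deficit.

-2617.0

Goods: -1178.3 - 1177.1 - 863.5 + 559.5 = -2659.4
Services: -175.7 - 86.0 + 310.5 - 140.8 - 411.2 = -503.2
Primary income: 275.9 + 337.0 = 612.9
Secondary income: -146.1 + 175.6 - 96.8 = -67.3
Current account = (-2659.4) + (-503.2) + 612.9 + (-67.3) = -2617.0
(Excluded from the current account — financial account: domestic pension funds' purchases of foreign equities 467.1, borrowing by resident firms from foreign banks 746.4.)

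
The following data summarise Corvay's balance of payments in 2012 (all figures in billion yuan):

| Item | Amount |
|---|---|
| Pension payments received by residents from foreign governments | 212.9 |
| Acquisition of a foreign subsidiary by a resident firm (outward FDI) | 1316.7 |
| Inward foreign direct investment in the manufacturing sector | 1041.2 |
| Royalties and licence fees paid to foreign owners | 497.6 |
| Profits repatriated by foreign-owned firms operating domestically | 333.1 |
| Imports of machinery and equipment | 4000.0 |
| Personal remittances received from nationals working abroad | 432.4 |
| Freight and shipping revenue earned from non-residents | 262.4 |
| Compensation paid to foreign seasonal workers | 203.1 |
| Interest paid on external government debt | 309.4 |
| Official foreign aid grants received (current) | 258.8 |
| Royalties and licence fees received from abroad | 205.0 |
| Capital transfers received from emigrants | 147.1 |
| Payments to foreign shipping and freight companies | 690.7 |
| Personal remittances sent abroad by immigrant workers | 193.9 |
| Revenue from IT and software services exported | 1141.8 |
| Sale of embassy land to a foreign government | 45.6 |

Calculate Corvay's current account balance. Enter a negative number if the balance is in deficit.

-3714.5

Goods: -4000.0
Services: 205.0 - 497.6 - 690.7 + 262.4 + 1141.8 = 420.9
Primary income: -309.4 - 203.1 - 333.1 = -845.6
Secondary income: -193.9 + 432.4 + 258.8 + 212.9 = 710.2
Current account = (-4000.0) + 420.9 + (-845.6) + 710.2 = -3714.5
(Excluded from the current account — financial account: acquisition of a foreign subsidiary by a resident firm (outward FDI) 1316.7, inward foreign direct investment in the manufacturing sector 1041.2; capital account: capital transfers received from emigrants 147.1, sale of embassy land to a foreign government 45.6.)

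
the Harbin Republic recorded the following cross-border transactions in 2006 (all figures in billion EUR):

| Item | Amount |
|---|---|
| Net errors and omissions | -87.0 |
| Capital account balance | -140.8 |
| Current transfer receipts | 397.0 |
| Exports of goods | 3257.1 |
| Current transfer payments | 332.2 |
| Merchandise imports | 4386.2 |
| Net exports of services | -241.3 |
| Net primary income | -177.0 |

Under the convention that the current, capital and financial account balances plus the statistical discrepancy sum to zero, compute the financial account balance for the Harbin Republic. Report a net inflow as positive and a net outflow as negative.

Goods balance = 3257.1 - 4386.2 = -1129.1
Services balance = -241.3
Trade balance (goods + services) = -1129.1 + (-241.3) = -1370.4
Net primary income = -177.0
Net secondary income = 397.0 - 332.2 = 64.8
Current account = -1370.4 + (-177.0) + 64.8 = -1482.6
Financial account = -(-1482.6 + (-140.8) + (-87.0)) = 1710.4

1710.4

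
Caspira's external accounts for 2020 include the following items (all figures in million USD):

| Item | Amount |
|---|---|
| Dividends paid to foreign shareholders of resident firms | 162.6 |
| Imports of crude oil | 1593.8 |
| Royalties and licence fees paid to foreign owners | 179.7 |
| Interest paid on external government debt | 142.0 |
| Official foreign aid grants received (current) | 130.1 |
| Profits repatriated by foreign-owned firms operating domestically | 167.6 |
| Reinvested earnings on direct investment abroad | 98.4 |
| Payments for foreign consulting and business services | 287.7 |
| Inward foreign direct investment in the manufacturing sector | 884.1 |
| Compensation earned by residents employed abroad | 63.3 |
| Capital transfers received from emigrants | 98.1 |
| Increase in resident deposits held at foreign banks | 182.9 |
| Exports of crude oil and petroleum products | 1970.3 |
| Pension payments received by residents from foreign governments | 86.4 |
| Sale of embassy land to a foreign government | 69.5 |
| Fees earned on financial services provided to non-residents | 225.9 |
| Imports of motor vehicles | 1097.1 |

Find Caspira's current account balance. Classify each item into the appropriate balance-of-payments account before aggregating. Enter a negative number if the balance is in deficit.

Goods: -1097.1 - 1593.8 + 1970.3 = -720.6
Services: 225.9 - 287.7 - 179.7 = -241.5
Primary income: -142.0 - 167.6 - 162.6 + 63.3 + 98.4 = -310.5
Secondary income: 86.4 + 130.1 = 216.5
Current account = (-720.6) + (-241.5) + (-310.5) + 216.5 = -1056.1
(Excluded from the current account — financial account: inward foreign direct investment in the manufacturing sector 884.1, increase in resident deposits held at foreign banks 182.9; capital account: capital transfers received from emigrants 98.1, sale of embassy land to a foreign government 69.5.)

-1056.1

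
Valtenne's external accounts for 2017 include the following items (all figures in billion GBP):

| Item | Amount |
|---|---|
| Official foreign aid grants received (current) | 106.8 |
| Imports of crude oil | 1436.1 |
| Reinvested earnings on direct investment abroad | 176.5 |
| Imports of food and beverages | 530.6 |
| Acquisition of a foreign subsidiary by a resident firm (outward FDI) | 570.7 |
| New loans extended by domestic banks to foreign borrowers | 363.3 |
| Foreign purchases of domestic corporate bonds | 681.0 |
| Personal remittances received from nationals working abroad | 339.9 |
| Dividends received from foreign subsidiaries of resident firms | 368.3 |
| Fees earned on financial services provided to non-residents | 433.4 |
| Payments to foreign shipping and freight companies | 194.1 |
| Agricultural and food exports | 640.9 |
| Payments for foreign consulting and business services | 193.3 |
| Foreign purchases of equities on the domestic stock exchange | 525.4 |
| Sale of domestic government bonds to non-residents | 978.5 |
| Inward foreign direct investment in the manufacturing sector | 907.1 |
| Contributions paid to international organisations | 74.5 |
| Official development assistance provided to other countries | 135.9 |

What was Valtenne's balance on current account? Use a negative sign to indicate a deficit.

Goods: 640.9 - 530.6 - 1436.1 = -1325.8
Services: 433.4 - 194.1 - 193.3 = 46.0
Primary income: 368.3 + 176.5 = 544.8
Secondary income: -74.5 + 106.8 + 339.9 - 135.9 = 236.3
Current account = (-1325.8) + 46.0 + 544.8 + 236.3 = -498.7
(Excluded from the current account — financial account: acquisition of a foreign subsidiary by a resident firm (outward FDI) 570.7, new loans extended by domestic banks to foreign borrowers 363.3, foreign purchases of domestic corporate bonds 681.0, foreign purchases of equities on the domestic stock exchange 525.4, sale of domestic government bonds to non-residents 978.5, inward foreign direct investment in the manufacturing sector 907.1.)

-498.7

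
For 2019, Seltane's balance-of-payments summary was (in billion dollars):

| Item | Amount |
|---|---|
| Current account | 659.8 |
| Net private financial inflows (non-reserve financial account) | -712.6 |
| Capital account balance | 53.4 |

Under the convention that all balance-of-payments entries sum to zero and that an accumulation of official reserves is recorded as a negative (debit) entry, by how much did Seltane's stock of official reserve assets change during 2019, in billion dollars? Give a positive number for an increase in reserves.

0.6

Official reserve transactions balance = -(659.8 + 53.4 + (-712.6)) = -0.6
An accumulation of reserves is recorded as a debit (negative entry), so the change in the stock of reserves is the negative of that balance.
Change in official reserves = -(-0.6) = 0.6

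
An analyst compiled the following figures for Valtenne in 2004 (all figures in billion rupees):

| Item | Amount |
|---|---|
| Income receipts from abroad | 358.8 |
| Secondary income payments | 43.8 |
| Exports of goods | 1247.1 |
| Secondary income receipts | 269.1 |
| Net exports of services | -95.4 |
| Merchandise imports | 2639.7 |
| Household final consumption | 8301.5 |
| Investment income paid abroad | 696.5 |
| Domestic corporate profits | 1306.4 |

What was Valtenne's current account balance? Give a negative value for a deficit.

-1600.4

Goods balance = 1247.1 - 2639.7 = -1392.6
Services balance = -95.4
Trade balance (goods + services) = -1392.6 + (-95.4) = -1488.0
Net primary income = 358.8 - 696.5 = -337.7
Net secondary income = 269.1 - 43.8 = 225.3
Current account = -1488.0 + (-337.7) + 225.3 = -1600.4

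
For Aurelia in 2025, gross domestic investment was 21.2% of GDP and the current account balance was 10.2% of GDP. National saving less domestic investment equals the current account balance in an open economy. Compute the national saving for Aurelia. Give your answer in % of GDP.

31.4

S = I + CA = 21.2 + 10.2 = 31.4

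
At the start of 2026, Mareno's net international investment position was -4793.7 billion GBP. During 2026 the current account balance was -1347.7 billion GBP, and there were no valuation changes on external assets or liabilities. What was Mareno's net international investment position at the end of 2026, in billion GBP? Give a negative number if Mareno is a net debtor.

-6141.4

With no valuation effects, change in NIIP = current account = -1347.7
End-of-year NIIP = -4793.7 + (-1347.7) = -6141.4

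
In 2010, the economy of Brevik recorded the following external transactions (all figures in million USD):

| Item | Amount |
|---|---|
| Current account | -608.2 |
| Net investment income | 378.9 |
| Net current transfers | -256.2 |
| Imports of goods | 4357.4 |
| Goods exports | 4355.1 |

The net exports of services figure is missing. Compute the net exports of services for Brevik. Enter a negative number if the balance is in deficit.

-728.6

Current account = goods balance + services balance + net primary income + net secondary income
Sum of the known components = 120.4
Net exports of services = CA - (known components) = -608.2 - 120.4 = -728.6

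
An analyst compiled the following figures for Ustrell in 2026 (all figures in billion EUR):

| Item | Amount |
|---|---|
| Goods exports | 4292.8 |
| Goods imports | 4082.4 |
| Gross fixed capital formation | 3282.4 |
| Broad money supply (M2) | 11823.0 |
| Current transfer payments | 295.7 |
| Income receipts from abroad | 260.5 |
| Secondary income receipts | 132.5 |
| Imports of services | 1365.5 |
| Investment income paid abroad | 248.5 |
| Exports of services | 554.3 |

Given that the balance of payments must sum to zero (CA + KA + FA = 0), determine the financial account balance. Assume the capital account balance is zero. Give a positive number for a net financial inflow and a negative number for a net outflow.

752.0

Goods balance = 4292.8 - 4082.4 = 210.4
Services balance = 554.3 - 1365.5 = -811.2
Trade balance (goods + services) = 210.4 + (-811.2) = -600.8
Net primary income = 260.5 - 248.5 = 12.0
Net secondary income = 132.5 - 295.7 = -163.2
Current account = -600.8 + 12.0 + (-163.2) = -752.0
Financial account = -(-752.0) = 752.0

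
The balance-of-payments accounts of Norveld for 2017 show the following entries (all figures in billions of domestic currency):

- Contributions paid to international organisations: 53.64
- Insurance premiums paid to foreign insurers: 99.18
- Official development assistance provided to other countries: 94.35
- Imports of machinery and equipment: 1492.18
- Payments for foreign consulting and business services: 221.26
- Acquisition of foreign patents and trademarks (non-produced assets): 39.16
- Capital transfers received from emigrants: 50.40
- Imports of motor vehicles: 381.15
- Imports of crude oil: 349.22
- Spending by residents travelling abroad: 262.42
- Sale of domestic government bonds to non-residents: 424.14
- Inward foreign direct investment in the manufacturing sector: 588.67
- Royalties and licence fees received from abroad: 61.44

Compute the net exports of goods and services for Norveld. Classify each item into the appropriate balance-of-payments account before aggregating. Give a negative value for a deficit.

Goods: -1492.18 - 349.22 - 381.15 = -2222.55
Services: -99.18 + 61.44 - 221.26 - 262.42 = -521.42
Trade balance = -2222.55 + (-521.42) = -2743.97
(Excluded from the trade balance — secondary income: contributions paid to international organisations 53.64, official development assistance provided to other countries 94.35; capital account: acquisition of foreign patents and trademarks (non-produced assets) 39.16, capital transfers received from emigrants 50.40; financial account: sale of domestic government bonds to non-residents 424.14, inward foreign direct investment in the manufacturing sector 588.67.)

-2743.97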